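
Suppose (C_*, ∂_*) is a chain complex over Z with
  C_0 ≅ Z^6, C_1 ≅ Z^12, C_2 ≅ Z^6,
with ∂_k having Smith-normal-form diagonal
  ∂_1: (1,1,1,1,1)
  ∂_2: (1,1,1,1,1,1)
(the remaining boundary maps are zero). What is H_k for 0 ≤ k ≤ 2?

H_0: b_0 = 6 − 0 − 5 = 1; torsion from ∂_1 factors > 1: none. So H_0 = Z.
H_1: b_1 = 12 − 5 − 6 = 1; torsion from ∂_2 factors > 1: none. So H_1 = Z.
H_2: b_2 = 6 − 6 − 0 = 0; torsion from ∂_3 factors > 1: none. So H_2 = 0.

H_0 = Z,  H_1 = Z,  H_2 = 0.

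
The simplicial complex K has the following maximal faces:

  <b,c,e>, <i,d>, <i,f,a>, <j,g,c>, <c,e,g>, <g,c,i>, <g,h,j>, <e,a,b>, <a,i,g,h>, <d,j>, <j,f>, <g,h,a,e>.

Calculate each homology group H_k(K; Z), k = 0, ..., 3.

H_0 ≅ Z,  H_1 ≅ Z^2,  H_2 = 0,  H_3 = 0.

Take the total order a < b < c < d < e < f < g < h < i < j on the vertex set. Then K (dimension 3) consists of the simplices:

  0-simplices (10): a, b, c, d, e, f, g, h, i, j
  1-simplices (23): ab, ae, af, ag, ah, ai, bc, be, ce, cg, ci, cj, di, dj, eg, eh, fi, fj, gh, gi, gj, hi, hj
  2-simplices (14): abe, aeg, aeh, afi, agh, agi, ahi, bce, ceg, cgi, cgj, egh, ghi, ghj
  3-simplices (2): aegh, aghi

so the chain groups are C_0 ≅ Z^10, C_1 ≅ Z^23, C_2 ≅ Z^14, C_3 ≅ Z^2.

∂_1: C_1 → C_0 is given by ∂[p,q] = [q] − [p]. For instance
  ∂gi = i − g.
This gives a 10×23 integer matrix of rank 9; reducing to Smith normal form yields diagonal entries (1,1,1,1,1,1,1,1,1).

The boundary map ∂_2: C_2 → C_1 sends each 2-simplex [p,q,r] to [q,r] − [p,r] + [p,q]. For instance
  ∂ghi = hi − gi + gh,
  ∂aeh = eh − ah + ae.
The resulting 23×14 matrix has rank 12, and its Smith normal form has invariant factors (1,1,1,1,1,1,1,1,1,1,1,1).

The boundary map ∂_3: C_3 → C_2 sends each 3-simplex σ to the alternating sum Σ_i (−1)^i (σ with its i-th vertex removed). For instance
  ∂aghi = ghi − ahi + agi − agh,
  ∂aegh = egh − agh + aeh − aeg.
The resulting 14×2 matrix has rank 2, and its Smith normal form has invariant factors (1,1).

Reading off H_k = ker ∂_k / im ∂_{k+1}:

  H_0: rank C_0 − rank ∂_1 = 10 − 9 = 1, and the invariant factors of ∂_1 are all 1, so H_0 ≅ Z.
  H_1: rank ker ∂_1 − rank ∂_2 = (23 − 9) − 12 = 2, and the invariant factors of ∂_2 are all 1, so H_1 ≅ Z^2.
  H_2: rank ker ∂_2 − rank ∂_3 = (14 − 12) − 2 = 0, and the invariant factors of ∂_3 are all 1, so H_2 ≅ 0.
  H_3: rank ker ∂_3 − rank ∂_4 = (2 − 2) − 0 = 0, and there is no ∂_4, so H_3 ≅ 0.

As a check, the Euler characteristic is 10 − 23 + 14 − 2 = -1, which agrees with 1 − 2 + 0 − 0 = -1.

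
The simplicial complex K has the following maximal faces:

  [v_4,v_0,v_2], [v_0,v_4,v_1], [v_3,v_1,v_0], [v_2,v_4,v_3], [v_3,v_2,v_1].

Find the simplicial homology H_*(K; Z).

Take the total order v_0 < v_1 < v_2 < v_3 < v_4 on the vertex set. Then K (dimension 2) consists of the simplices:

  0-simplices (5): [v_0], [v_1], [v_2], [v_3], [v_4]
  1-simplices (10): [v_0,v_1], [v_0,v_2], [v_0,v_3], [v_0,v_4], [v_1,v_2], [v_1,v_3], [v_1,v_4], [v_2,v_3], [v_2,v_4], [v_3,v_4]
  2-simplices (5): [v_0,v_1,v_3], [v_0,v_1,v_4], [v_0,v_2,v_4], [v_1,v_2,v_3], [v_2,v_3,v_4]

Hence C_0 ≅ Z^5, C_1 ≅ Z^10, C_2 ≅ Z^5.

The boundary map ∂_1: C_1 → C_0 sends each edge [p,q] (with p < q) to q − p. For instance
  ∂[v_0,v_4] = [v_4] − [v_0].
This gives a 5×10 integer matrix of rank 4; reducing to Smith normal form yields diagonal entries (1,1,1,1).

The boundary map ∂_2: C_2 → C_1 acts by ∂[p,q,r] = [q,r] − [p,r] + [p,q]. For instance
  ∂[v_0,v_2,v_4] = [v_2,v_4] − [v_0,v_4] + [v_0,v_2],
  ∂[v_1,v_2,v_3] = [v_2,v_3] − [v_1,v_3] + [v_1,v_2].
As a 10×5 matrix over Z this has rank 5, with invariant factors (1,1,1,1,1).

Now H_k = ker ∂_k / im ∂_{k+1}, so:

  H_0: rank C_0 − rank ∂_1 = 5 − 4 = 1, and the invariant factors of ∂_1 are all 1, so H_0 ≅ Z.
  H_1: rank ker ∂_1 − rank ∂_2 = (10 − 4) − 5 = 1, and the invariant factors of ∂_2 are all 1, so H_1 ≅ Z.
  H_2: rank ker ∂_2 − rank ∂_3 = (5 − 5) − 0 = 0, and there is no ∂_3, so H_2 ≅ 0.

H_0 = Z,  H_1 = Z,  H_2 = 0.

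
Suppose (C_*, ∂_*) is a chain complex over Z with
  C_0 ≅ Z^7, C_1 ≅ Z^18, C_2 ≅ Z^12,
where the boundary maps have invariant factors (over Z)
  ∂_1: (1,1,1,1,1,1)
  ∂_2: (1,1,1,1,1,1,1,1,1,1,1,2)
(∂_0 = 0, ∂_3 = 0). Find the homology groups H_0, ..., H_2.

H_0: b_0 = 7 − 0 − 6 = 1; torsion from ∂_1 factors > 1: none. So H_0 = Z.
H_1: b_1 = 18 − 6 − 12 = 0; torsion from ∂_2 factors > 1: [2]. So H_1 = Z/2.
H_2: b_2 = 12 − 12 − 0 = 0; torsion from ∂_3 factors > 1: none. So H_2 = 0.

H_0 = Z,  H_1 = Z/2,  H_2 = 0.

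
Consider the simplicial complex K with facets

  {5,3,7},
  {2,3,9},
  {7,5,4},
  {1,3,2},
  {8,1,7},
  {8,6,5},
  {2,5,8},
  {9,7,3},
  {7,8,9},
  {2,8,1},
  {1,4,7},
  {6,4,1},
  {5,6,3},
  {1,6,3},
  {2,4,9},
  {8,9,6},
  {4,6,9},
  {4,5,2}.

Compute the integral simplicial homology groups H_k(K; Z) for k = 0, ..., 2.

Take the total order 1 < 2 < 3 < 4 < 5 < 6 < 7 < 8 < 9 on the vertex set. Then K (dimension 2) consists of the simplices:

  0-simplices (9): [1], [2], [3], [4], [5], [6], [7], [8], [9]
  1-simplices (27): (27 of them)
  2-simplices (18): [1,2,3], [1,2,8], [1,3,6], [1,4,6], [1,4,7], [1,7,8], [2,3,9], [2,4,5], [2,4,9], [2,5,8], [3,5,6], [3,5,7], [3,7,9], [4,5,7], [4,6,9], [5,6,8], [6,8,9], [7,8,9]

so the chain groups are C_0 ≅ Z^9, C_1 ≅ Z^27, C_2 ≅ Z^18.

Boundary ∂_1: C_1 → C_0 maps an edge to its endpoints' difference, ∂[p,q] = q − p. For instance
  ∂[1,6] = [6] − [1].
This gives a 9×27 integer matrix of rank 8; reducing to Smith normal form yields diagonal entries (1,1,1,1,1,1,1,1).

The boundary map ∂_2: C_2 → C_1 sends each 2-simplex [p,q,r] to [q,r] − [p,r] + [p,q]. For instance
  ∂[1,4,6] = [4,6] − [1,6] + [1,4],
  ∂[1,4,7] = [4,7] − [1,7] + [1,4].
This gives a 27×18 integer matrix of rank 17; reducing to Smith normal form yields diagonal entries (1,1,1,1,1,1,1,1,1,1,1,1,1,1,1,1,1).

Computing H_k = (kernel of ∂_k) / (image of ∂_{k+1}):

  H_0: rank C_0 − rank ∂_1 = 9 − 8 = 1, and the invariant factors of ∂_1 are all 1, so H_0 ≅ Z.
  H_1: rank ker ∂_1 − rank ∂_2 = (27 − 8) − 17 = 2, and the invariant factors of ∂_2 are all 1, so H_1 ≅ Z^2.
  H_2: rank ker ∂_2 − rank ∂_3 = (18 − 17) − 0 = 1, and there is no ∂_3, so H_2 ≅ Z.

(K is a triangulation of the torus T^2.)

H_0 = Z,  H_1 = Z^2,  H_2 = Z.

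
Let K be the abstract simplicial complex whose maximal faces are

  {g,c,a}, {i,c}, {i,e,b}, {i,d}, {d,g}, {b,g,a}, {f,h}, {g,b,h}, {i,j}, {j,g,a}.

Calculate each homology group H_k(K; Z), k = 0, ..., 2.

H_0 = Z,  H_1 = Z^3,  H_2 = 0.

Take the total order a < b < c < d < e < f < g < h < i < j on the vertex set. Then K (dimension 2) consists of the simplices:

  0-simplices (10): a, b, c, d, e, f, g, h, i, j
  1-simplices (17): ab, ac, ag, aj, be, bg, bh, bi, cg, ci, dg, di, ei, fh, gh, gj, ij
  2-simplices (5): abg, acg, agj, bei, bgh

Hence C_0 ≅ Z^10, C_1 ≅ Z^17, C_2 ≅ Z^5.

The boundary map ∂_1: C_1 → C_0 is given by ∂[p,q] = [q] − [p].
This gives a 10×17 integer matrix of rank 9; reducing to Smith normal form yields diagonal entries (1,1,1,1,1,1,1,1,1).

Boundary ∂_2: C_2 → C_1 acts by ∂[p,q,r] = [q,r] − [p,r] + [p,q]. For instance
  ∂agj = gj − aj + ag,
  ∂bei = ei − bi + be.
The 17×5 boundary matrix has rank 5 and Smith normal form diag(1,1,1,1,1).

Now H_k = ker ∂_k / im ∂_{k+1}, so:

  H_0: rank C_0 − rank ∂_1 = 10 − 9 = 1, and the invariant factors of ∂_1 are all 1, so H_0 = Z.
  H_1: rank ker ∂_1 − rank ∂_2 = (17 − 9) − 5 = 3, and the invariant factors of ∂_2 are all 1, so H_1 = Z^3.
  H_2: rank ker ∂_2 − rank ∂_3 = (5 − 5) − 0 = 0, and there is no ∂_3, so H_2 = 0.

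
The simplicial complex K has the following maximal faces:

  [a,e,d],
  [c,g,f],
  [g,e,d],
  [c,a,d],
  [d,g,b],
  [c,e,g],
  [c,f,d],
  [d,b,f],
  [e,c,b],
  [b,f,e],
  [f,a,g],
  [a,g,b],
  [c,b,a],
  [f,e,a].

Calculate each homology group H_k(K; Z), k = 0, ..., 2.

H_0 = Z,  H_1 = Z^2,  H_2 = Z.

K has 7 vertices, 21 edges, 14 triangles.
rank ∂_0 = 0, rank ∂_1 = 6 ⇒ b_0 = 7 − 0 − 6 = 1; all invariant factors of ∂_1 are 1 so no torsion. So H_0 ≅ Z.
rank ∂_1 = 6, rank ∂_2 = 13 ⇒ b_1 = 21 − 6 − 13 = 2; all invariant factors of ∂_2 are 1 so no torsion. So H_1 ≅ Z^2.
rank ∂_2 = 13, rank ∂_3 = 0 ⇒ b_2 = 14 − 13 − 0 = 1. So H_2 ≅ Z.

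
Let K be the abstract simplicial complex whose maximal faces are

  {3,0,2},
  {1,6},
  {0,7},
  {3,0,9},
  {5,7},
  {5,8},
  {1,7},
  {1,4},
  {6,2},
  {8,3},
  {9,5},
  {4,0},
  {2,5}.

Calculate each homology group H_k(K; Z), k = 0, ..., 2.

H_0 = Z,  H_1 = Z^5,  H_2 = 0.

Fix the vertex order 0 < 1 < 2 < 3 < 4 < 5 < 6 < 7 < 8 < 9 and write every simplex with vertices in increasing order. Then dim K = 2 and the simplices of K are:

  0-simplices (10): [0], [1], [2], [3], [4], [5], [6], [7], [8], [9]
  1-simplices (16): [0,2], [0,3], [0,4], [0,7], [0,9], [1,4], [1,6], [1,7], [2,3], [2,5], [2,6], [3,8], [3,9], [5,7], [5,8], [5,9]
  2-simplices (2): [0,2,3], [0,3,9]

Hence C_0 ≅ Z^10, C_1 ≅ Z^16, C_2 ≅ Z^2.

∂_1: C_1 → C_0 sends each edge [p,q] (with p < q) to q − p.
As a 10×16 matrix over Z this has rank 9, with invariant factors (1,1,1,1,1,1,1,1,1).

∂_2: C_2 → C_1 sends each 2-simplex [p,q,r] to [q,r] − [p,r] + [p,q]. For instance
  ∂[0,2,3] = [2,3] − [0,3] + [0,2],
  ∂[0,3,9] = [3,9] − [0,9] + [0,3].
This gives a 16×2 integer matrix of rank 2; reducing to Smith normal form yields diagonal entries (1,1).

From H_k ≅ ker(∂_k) / im(∂_{k+1}) we obtain:

  H_0: rank C_0 − rank ∂_1 = 10 − 9 = 1, and the invariant factors of ∂_1 are all 1, so H_0 = Z.
  H_1: rank ker ∂_1 − rank ∂_2 = (16 − 9) − 2 = 5, and the invariant factors of ∂_2 are all 1, so H_1 = Z^5.
  H_2: rank ker ∂_2 − rank ∂_3 = (2 − 2) − 0 = 0, and there is no ∂_3, so H_2 = 0.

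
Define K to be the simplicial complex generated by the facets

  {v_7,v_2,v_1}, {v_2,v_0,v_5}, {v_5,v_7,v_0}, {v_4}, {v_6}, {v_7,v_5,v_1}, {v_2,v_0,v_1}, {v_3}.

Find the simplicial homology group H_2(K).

H_2 ≅ 0.

Take the total order v_0 < v_1 < v_2 < v_3 < v_4 < v_5 < v_6 < v_7 on the vertex set. Then K (dimension 2) consists of the simplices:

  0-simplices (8): [v_0], [v_1], [v_2], [v_3], [v_4], [v_5], [v_6], [v_7]
  1-simplices (10): [v_0,v_1], [v_0,v_2], [v_0,v_5], [v_0,v_7], [v_1,v_2], [v_1,v_5], [v_1,v_7], [v_2,v_5], [v_2,v_7], [v_5,v_7]
  2-simplices (5): [v_0,v_1,v_2], [v_0,v_2,v_5], [v_0,v_5,v_7], [v_1,v_2,v_7], [v_1,v_5,v_7]

Hence C_0 ≅ Z^8, C_1 ≅ Z^10, C_2 ≅ Z^5.

∂_1: C_1 → C_0 is given by ∂[p,q] = [q] − [p]. For instance
  ∂[v_0,v_7] = [v_7] − [v_0].
The resulting 8×10 matrix has rank 4, and its Smith normal form has invariant factors (1,1,1,1).

∂_2: C_2 → C_1 sends each 2-simplex [p,q,r] to [q,r] − [p,r] + [p,q]. For instance
  ∂[v_1,v_2,v_7] = [v_2,v_7] − [v_1,v_7] + [v_1,v_2],
  ∂[v_0,v_5,v_7] = [v_5,v_7] − [v_0,v_7] + [v_0,v_5].
The resulting 10×5 matrix has rank 5, and its Smith normal form has invariant factors (1,1,1,1,1).

Reading off H_k = ker ∂_k / im ∂_{k+1}:

  H_2: rank ker ∂_2 − rank ∂_3 = (5 − 5) − 0 = 0, and there is no ∂_3, so H_2 = 0.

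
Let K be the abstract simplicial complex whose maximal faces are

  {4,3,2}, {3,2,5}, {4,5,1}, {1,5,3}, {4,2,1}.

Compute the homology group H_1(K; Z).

Fix the vertex order 1 < 2 < 3 < 4 < 5 and write every simplex with vertices in increasing order. Then dim K = 2 and the simplices of K are:

  0-simplices (5): [1], [2], [3], [4], [5]
  1-simplices (10): [1,2], [1,3], [1,4], [1,5], [2,3], [2,4], [2,5], [3,4], [3,5], [4,5]
  2-simplices (5): [1,2,4], [1,3,5], [1,4,5], [2,3,4], [2,3,5]

Hence C_0 ≅ Z^5, C_1 ≅ Z^10, C_2 ≅ Z^5.

The boundary map ∂_1: C_1 → C_0 sends each edge [p,q] (with p < q) to q − p. For instance
  ∂[3,5] = [5] − [3].
The 5×10 boundary matrix has rank 4 and Smith normal form diag(1,1,1,1).

∂_2: C_2 → C_1 sends each 2-simplex [p,q,r] to [q,r] − [p,r] + [p,q]. For instance
  ∂[1,4,5] = [4,5] − [1,5] + [1,4],
  ∂[1,2,4] = [2,4] − [1,4] + [1,2].
As a 10×5 matrix over Z this has rank 5, with invariant factors (1,1,1,1,1).

From H_k ≅ ker(∂_k) / im(∂_{k+1}) we obtain:

  H_1: rank ker ∂_1 − rank ∂_2 = (10 − 4) − 5 = 1, and the invariant factors of ∂_2 are all 1, so H_1 ≅ Z.

H_1 = Z.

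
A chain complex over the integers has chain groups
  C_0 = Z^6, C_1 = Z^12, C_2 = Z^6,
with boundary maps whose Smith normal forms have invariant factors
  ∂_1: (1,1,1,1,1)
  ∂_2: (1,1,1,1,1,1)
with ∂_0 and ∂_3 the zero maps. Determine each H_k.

H_0: b_0 = 6 − 0 − 5 = 1; torsion from ∂_1 factors > 1: none. So H_0 ≅ Z.
H_1: b_1 = 12 − 5 − 6 = 1; torsion from ∂_2 factors > 1: none. So H_1 ≅ Z.
H_2: b_2 = 6 − 6 − 0 = 0; torsion from ∂_3 factors > 1: none. So H_2 ≅ 0.

H_0 ≅ Z,  H_1 ≅ Z,  H_2 = 0.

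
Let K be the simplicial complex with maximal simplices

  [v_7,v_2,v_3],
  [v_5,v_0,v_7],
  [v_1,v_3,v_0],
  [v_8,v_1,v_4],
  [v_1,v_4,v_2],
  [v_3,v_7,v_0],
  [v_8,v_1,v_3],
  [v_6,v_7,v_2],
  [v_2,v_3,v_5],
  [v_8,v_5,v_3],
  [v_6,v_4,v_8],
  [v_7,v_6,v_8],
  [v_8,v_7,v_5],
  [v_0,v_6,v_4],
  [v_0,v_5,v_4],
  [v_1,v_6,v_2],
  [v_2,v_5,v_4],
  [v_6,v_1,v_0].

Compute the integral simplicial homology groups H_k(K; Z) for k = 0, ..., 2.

H_0 = Z,  H_1 = Z ⊕ Z/2Z,  H_2 = 0.

Fix the vertex order v_0 < v_1 < v_2 < v_3 < v_4 < v_5 < v_6 < v_7 < v_8 and write every simplex with vertices in increasing order. Then dim K = 2 and the simplices of K are:

  0-simplices (9): [v_0], [v_1], [v_2], [v_3], [v_4], [v_5], [v_6], [v_7], [v_8]
  1-simplices (27): (27 of them)
  2-simplices (18): (18 of them)

so the chain groups are C_0 ≅ Z^9, C_1 ≅ Z^27, C_2 ≅ Z^18.

∂_1: C_1 → C_0 maps an edge to its endpoints' difference, ∂[p,q] = q − p.
The resulting 9×27 matrix has rank 8, and its Smith normal form has invariant factors (1,1,1,1,1,1,1,1).

The boundary map ∂_2: C_2 → C_1 sends each 2-simplex [p,q,r] to [q,r] − [p,r] + [p,q]. For instance
  ∂[v_2,v_4,v_5] = [v_4,v_5] − [v_2,v_5] + [v_2,v_4],
  ∂[v_2,v_3,v_7] = [v_3,v_7] − [v_2,v_7] + [v_2,v_3].
The 27×18 boundary matrix has rank 18 and Smith normal form diag(1,1,1,1,1,1,1,1,1,1,1,1,1,1,1,1,1,2).

From H_k ≅ ker(∂_k) / im(∂_{k+1}) we obtain:

  H_0: rank C_0 − rank ∂_1 = 9 − 8 = 1, and the invariant factors of ∂_1 are all 1, so H_0 = Z.
  H_1: rank ker ∂_1 − rank ∂_2 = (27 − 8) − 18 = 1, and ∂_2 has invariant factor 2 > 1, so H_1 = Z ⊕ Z/2Z.
  H_2: rank ker ∂_2 − rank ∂_3 = (18 − 18) − 0 = 0, and there is no ∂_3, so H_2 = 0.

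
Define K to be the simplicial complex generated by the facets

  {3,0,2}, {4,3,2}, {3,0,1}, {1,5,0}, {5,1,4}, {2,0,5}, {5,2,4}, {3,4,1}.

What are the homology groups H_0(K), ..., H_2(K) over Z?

We work with the vertex ordering 0 < 1 < 2 < 3 < 4 < 5. The simplices of K, each written with vertices in increasing order, are:

  0-simplices (6): [0], [1], [2], [3], [4], [5]
  1-simplices (12): [0,1], [0,2], [0,3], [0,5], [1,3], [1,4], [1,5], [2,3], [2,4], [2,5], [3,4], [4,5]
  2-simplices (8): [0,1,3], [0,1,5], [0,2,3], [0,2,5], [1,3,4], [1,4,5], [2,3,4], [2,4,5]

Hence C_0 ≅ Z^6, C_1 ≅ Z^12, C_2 ≅ Z^8.

The boundary map ∂_1: C_1 → C_0 maps an edge to its endpoints' difference, ∂[p,q] = q − p. For instance
  ∂[2,5] = [5] − [2].
The 6×12 boundary matrix has rank 5 and Smith normal form diag(1,1,1,1,1).

∂_2: C_2 → C_1 sends each 2-simplex [p,q,r] to [q,r] − [p,r] + [p,q]. For instance
  ∂[1,3,4] = [3,4] − [1,4] + [1,3],
  ∂[0,2,3] = [2,3] − [0,3] + [0,2].
This gives a 12×8 integer matrix of rank 7; reducing to Smith normal form yields diagonal entries (1,1,1,1,1,1,1).

Reading off H_k = ker ∂_k / im ∂_{k+1}:

  H_0: rank C_0 − rank ∂_1 = 6 − 5 = 1, and the invariant factors of ∂_1 are all 1, so H_0 = Z.
  H_1: rank ker ∂_1 − rank ∂_2 = (12 − 5) − 7 = 0, and the invariant factors of ∂_2 are all 1, so H_1 = 0.
  H_2: rank ker ∂_2 − rank ∂_3 = (8 − 7) − 0 = 1, and there is no ∂_3, so H_2 = Z.

(K is a triangulation of the 2-sphere S^2.)

H_0 = Z,  H_1 = 0,  H_2 = Z.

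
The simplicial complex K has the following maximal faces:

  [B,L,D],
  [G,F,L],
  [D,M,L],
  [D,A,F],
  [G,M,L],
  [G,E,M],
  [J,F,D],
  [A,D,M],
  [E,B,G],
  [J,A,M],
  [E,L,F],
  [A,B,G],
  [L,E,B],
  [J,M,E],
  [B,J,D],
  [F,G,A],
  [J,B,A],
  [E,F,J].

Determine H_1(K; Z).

Take the total order A < B < D < E < F < G < J < L < M on the vertex set. Then K (dimension 2) consists of the simplices:

  0-simplices (9): A, B, D, E, F, G, J, L, M
  1-simplices (27): AB, AD, AF, AG, AJ, AM, BD, BE, BG, BJ, BL, DF, DJ, DL, DM, EF, EG, EJ, EL, EM, FG, FJ, FL, GL, GM, JM, LM
  2-simplices (18): ABG, ABJ, ADF, ADM, AFG, AJM, BDJ, BDL, BEG, BEL, DFJ, DLM, EFJ, EFL, EGM, EJM, FGL, GLM

giving chain groups C_0 ≅ Z^9, C_1 ≅ Z^27, C_2 ≅ Z^18.

∂_1: C_1 → C_0 maps an edge to its endpoints' difference, ∂[p,q] = q − p. For instance
  ∂DF = F − D.
As a 9×27 matrix over Z this has rank 8, with invariant factors (1,1,1,1,1,1,1,1).

∂_2: C_2 → C_1 maps a triangle to the signed sum of its edges. For instance
  ∂ADF = DF − AF + AD,
  ∂FGL = GL − FL + FG.
The 27×18 boundary matrix has rank 18 and Smith normal form diag(1,1,1,1,1,1,1,1,1,1,1,1,1,1,1,1,1,2).

From H_k ≅ ker(∂_k) / im(∂_{k+1}) we obtain:

  H_1: rank ker ∂_1 − rank ∂_2 = (27 − 8) − 18 = 1, and ∂_2 has invariant factor 2 > 1, so H_1 ≅ Z ⊕ Z/2Z.

H_1 ≅ Z ⊕ Z/2Z.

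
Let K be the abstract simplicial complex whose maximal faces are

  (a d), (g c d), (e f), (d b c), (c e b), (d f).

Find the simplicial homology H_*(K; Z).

H_0 = Z,  H_1 = Z,  H_2 = 0.

Order the vertices as a < b < c < d < e < f < g. Listing each simplex with vertices in this order, K has dimension 2 with simplices:

  0-simplices (7): a, b, c, d, e, f, g
  1-simplices (10): ad, bc, bd, be, cd, ce, cg, df, dg, ef
  2-simplices (3): bcd, bce, cdg

giving chain groups C_0 ≅ Z^7, C_1 ≅ Z^10, C_2 ≅ Z^3.

The boundary map ∂_1: C_1 → C_0 maps an edge to its endpoints' difference, ∂[p,q] = q − p. For instance
  ∂bc = c − b.
The resulting 7×10 matrix has rank 6, and its Smith normal form has invariant factors (1,1,1,1,1,1).

Boundary ∂_2: C_2 → C_1 sends each 2-simplex [p,q,r] to [q,r] − [p,r] + [p,q]. For instance
  ∂bce = ce − be + bc,
  ∂bcd = cd − bd + bc.
The resulting 10×3 matrix has rank 3, and its Smith normal form has invariant factors (1,1,1).

Computing H_k = (kernel of ∂_k) / (image of ∂_{k+1}):

  H_0: rank C_0 − rank ∂_1 = 7 − 6 = 1, and the invariant factors of ∂_1 are all 1, so H_0 ≅ Z.
  H_1: rank ker ∂_1 − rank ∂_2 = (10 − 6) − 3 = 1, and the invariant factors of ∂_2 are all 1, so H_1 ≅ Z.
  H_2: rank ker ∂_2 − rank ∂_3 = (3 − 3) − 0 = 0, and there is no ∂_3, so H_2 ≅ 0.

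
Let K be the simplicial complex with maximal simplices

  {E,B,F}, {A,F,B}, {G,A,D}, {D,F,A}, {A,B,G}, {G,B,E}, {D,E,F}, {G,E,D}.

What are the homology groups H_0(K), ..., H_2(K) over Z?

H_0 ≅ Z,  H_1 = 0,  H_2 ≅ Z.

Take the total order A < B < D < E < F < G on the vertex set. Then K (dimension 2) consists of the simplices:

  0-simplices (6): A, B, D, E, F, G
  1-simplices (12): AB, AD, AF, AG, BE, BF, BG, DE, DF, DG, EF, EG
  2-simplices (8): ABF, ABG, ADF, ADG, BEF, BEG, DEF, DEG

so the chain groups are C_0 ≅ Z^6, C_1 ≅ Z^12, C_2 ≅ Z^8.

The boundary map ∂_1: C_1 → C_0 maps an edge to its endpoints' difference, ∂[p,q] = q − p. For instance
  ∂BG = G − B.
As a 6×12 matrix over Z this has rank 5, with invariant factors (1,1,1,1,1).

The boundary map ∂_2: C_2 → C_1 acts by ∂[p,q,r] = [q,r] − [p,r] + [p,q]. For instance
  ∂DEF = EF − DF + DE,
  ∂ADG = DG − AG + AD.
The resulting 12×8 matrix has rank 7, and its Smith normal form has invariant factors (1,1,1,1,1,1,1).

From H_k ≅ ker(∂_k) / im(∂_{k+1}) we obtain:

  H_0: rank C_0 − rank ∂_1 = 6 − 5 = 1, and the invariant factors of ∂_1 are all 1, so H_0 ≅ Z.
  H_1: rank ker ∂_1 − rank ∂_2 = (12 − 5) − 7 = 0, and the invariant factors of ∂_2 are all 1, so H_1 ≅ 0.
  H_2: rank ker ∂_2 − rank ∂_3 = (8 − 7) − 0 = 1, and there is no ∂_3, so H_2 ≅ Z.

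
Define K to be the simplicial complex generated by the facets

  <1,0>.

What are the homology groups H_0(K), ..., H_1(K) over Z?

H_0 = Z,  H_1 = 0.

Order the vertices as 0 < 1. Listing each simplex with vertices in this order, K has dimension 1 with simplices:

  0-simplices (2): [0], [1]
  1-simplices (1): [0,1]

so the chain groups are C_0 ≅ Z^2, C_1 ≅ Z^1.

The boundary map ∂_1: C_1 → C_0 maps an edge to its endpoints' difference, ∂[p,q] = q − p. For instance
  ∂[0,1] = [1] − [0].
As a 2×1 matrix over Z this has rank 1, with invariant factors (1).

From H_k ≅ ker(∂_k) / im(∂_{k+1}) we obtain:

  H_0: rank C_0 − rank ∂_1 = 2 − 1 = 1, and the invariant factors of ∂_1 are all 1, so H_0 ≅ Z.
  H_1: rank ker ∂_1 − rank ∂_2 = (1 − 1) − 0 = 0, and there is no ∂_2, so H_1 ≅ 0.

(K is a triangulation of the 1-simplex.)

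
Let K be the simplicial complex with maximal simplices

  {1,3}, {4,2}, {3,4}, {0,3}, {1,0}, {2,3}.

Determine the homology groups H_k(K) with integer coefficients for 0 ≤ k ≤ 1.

Fix the vertex order 0 < 1 < 2 < 3 < 4 and write every simplex with vertices in increasing order. Then dim K = 1 and the simplices of K are:

  0-simplices (5): [0], [1], [2], [3], [4]
  1-simplices (6): [0,1], [0,3], [1,3], [2,3], [2,4], [3,4]

Hence C_0 ≅ Z^5, C_1 ≅ Z^6.

The boundary map ∂_1: C_1 → C_0 sends each edge [p,q] (with p < q) to q − p. For instance
  ∂[2,4] = [4] − [2].
The 5×6 boundary matrix has rank 4 and Smith normal form diag(1,1,1,1).

From H_k ≅ ker(∂_k) / im(∂_{k+1}) we obtain:

  H_0: rank C_0 − rank ∂_1 = 5 − 4 = 1, and the invariant factors of ∂_1 are all 1, so H_0 ≅ Z.
  H_1: rank ker ∂_1 − rank ∂_2 = (6 − 4) − 0 = 2, and there is no ∂_2, so H_1 ≅ Z^2.

H_0 = Z,  H_1 = Z^2.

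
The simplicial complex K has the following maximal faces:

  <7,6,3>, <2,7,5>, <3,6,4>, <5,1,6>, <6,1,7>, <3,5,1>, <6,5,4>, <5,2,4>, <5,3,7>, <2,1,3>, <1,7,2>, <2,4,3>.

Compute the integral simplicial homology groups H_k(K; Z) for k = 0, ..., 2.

Order the vertices as 1 < 2 < 3 < 4 < 5 < 6 < 7. Listing each simplex with vertices in this order, K has dimension 2 with simplices:

  0-simplices (7): [1], [2], [3], [4], [5], [6], [7]
  1-simplices (18): [1,2], [1,3], [1,5], [1,6], [1,7], [2,3], [2,4], [2,5], [2,7], [3,4], [3,5], [3,6], [3,7], [4,5], [4,6], [5,6], [5,7], [6,7]
  2-simplices (12): [1,2,3], [1,2,7], [1,3,5], [1,5,6], [1,6,7], [2,3,4], [2,4,5], [2,5,7], [3,4,6], [3,5,7], [3,6,7], [4,5,6]

Hence C_0 ≅ Z^7, C_1 ≅ Z^18, C_2 ≅ Z^12.

Boundary ∂_1: C_1 → C_0 is given by ∂[p,q] = [q] − [p].
The 7×18 boundary matrix has rank 6 and Smith normal form diag(1,1,1,1,1,1).

Boundary ∂_2: C_2 → C_1 sends each 2-simplex [p,q,r] to [q,r] − [p,r] + [p,q]. For instance
  ∂[3,6,7] = [6,7] − [3,7] + [3,6],
  ∂[1,5,6] = [5,6] − [1,6] + [1,5].
This gives a 18×12 integer matrix of rank 12; reducing to Smith normal form yields diagonal entries (1,1,1,1,1,1,1,1,1,1,1,2).

Reading off H_k = ker ∂_k / im ∂_{k+1}:

  H_0: rank C_0 − rank ∂_1 = 7 − 6 = 1, and the invariant factors of ∂_1 are all 1, so H_0 ≅ Z.
  H_1: rank ker ∂_1 − rank ∂_2 = (18 − 6) − 12 = 0, and ∂_2 has invariant factor 2 > 1, so H_1 ≅ Z/2.
  H_2: rank ker ∂_2 − rank ∂_3 = (12 − 12) − 0 = 0, and there is no ∂_3, so H_2 ≅ 0.

H_0 ≅ Z,  H_1 ≅ Z/2,  H_2 = 0.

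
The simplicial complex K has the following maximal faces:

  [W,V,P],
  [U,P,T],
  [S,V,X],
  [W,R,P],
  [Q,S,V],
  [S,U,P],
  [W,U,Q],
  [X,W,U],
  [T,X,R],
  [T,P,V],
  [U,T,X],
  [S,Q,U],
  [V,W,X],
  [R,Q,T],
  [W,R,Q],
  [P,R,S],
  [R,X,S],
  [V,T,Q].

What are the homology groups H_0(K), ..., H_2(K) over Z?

H_0 ≅ Z,  H_1 ≅ Z^2,  H_2 ≅ Z.

Take the total order P < Q < R < S < T < U < V < W < X on the vertex set. Then K (dimension 2) consists of the simplices:

  0-simplices (9): P, Q, R, S, T, U, V, W, X
  1-simplices (27): PR, PS, PT, PU, PV, PW, QR, QS, QT, QU, QV, QW, RS, RT, RW, RX, SU, SV, SX, TU, TV, TX, UW, UX, VW, VX, WX
  2-simplices (18): PRS, PRW, PSU, PTU, PTV, PVW, QRT, QRW, QSU, QSV, QTV, QUW, RSX, RTX, SVX, TUX, UWX, VWX

Hence C_0 ≅ Z^9, C_1 ≅ Z^27, C_2 ≅ Z^18.

The boundary map ∂_1: C_1 → C_0 sends each edge [p,q] (with p < q) to q − p. For instance
  ∂QR = R − Q.
This gives a 9×27 integer matrix of rank 8; reducing to Smith normal form yields diagonal entries (1,1,1,1,1,1,1,1).

Boundary ∂_2: C_2 → C_1 maps a triangle to the signed sum of its edges. For instance
  ∂TUX = UX − TX + TU,
  ∂QRT = RT − QT + QR.
The 27×18 boundary matrix has rank 17 and Smith normal form diag(1,1,1,1,1,1,1,1,1,1,1,1,1,1,1,1,1).

Now H_k = ker ∂_k / im ∂_{k+1}, so:

  H_0: rank C_0 − rank ∂_1 = 9 − 8 = 1, and the invariant factors of ∂_1 are all 1, so H_0 = Z.
  H_1: rank ker ∂_1 − rank ∂_2 = (27 − 8) − 17 = 2, and the invariant factors of ∂_2 are all 1, so H_1 = Z^2.
  H_2: rank ker ∂_2 − rank ∂_3 = (18 − 17) − 0 = 1, and there is no ∂_3, so H_2 = Z.

As a check, the Euler characteristic is 9 − 27 + 18 = 0, which agrees with 1 − 2 + 1 = 0.
(K is a triangulation of the torus T^2.)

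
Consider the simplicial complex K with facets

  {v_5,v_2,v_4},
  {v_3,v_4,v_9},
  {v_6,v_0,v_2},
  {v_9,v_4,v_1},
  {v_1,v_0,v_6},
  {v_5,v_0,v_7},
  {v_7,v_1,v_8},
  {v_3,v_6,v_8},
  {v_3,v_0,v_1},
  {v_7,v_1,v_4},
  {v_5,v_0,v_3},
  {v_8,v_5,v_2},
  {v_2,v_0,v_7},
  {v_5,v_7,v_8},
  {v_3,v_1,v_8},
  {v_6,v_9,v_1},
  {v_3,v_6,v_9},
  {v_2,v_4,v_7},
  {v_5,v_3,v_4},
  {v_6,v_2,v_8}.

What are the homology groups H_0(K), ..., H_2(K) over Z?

H_0 ≅ Z,  H_1 ≅ Z ⊕ Z/2,  H_2 = 0.

K has 10 vertices, 30 edges, 20 triangles.
rank ∂_0 = 0, rank ∂_1 = 9 ⇒ b_0 = 10 − 0 − 9 = 1; all invariant factors of ∂_1 are 1 so no torsion. So H_0 ≅ Z.
rank ∂_1 = 9, rank ∂_2 = 20 ⇒ b_1 = 30 − 9 − 20 = 1; ∂_2 has invariant factor(s) [2] giving torsion. So H_1 ≅ Z ⊕ Z/2.
rank ∂_2 = 20, rank ∂_3 = 0 ⇒ b_2 = 20 − 20 − 0 = 0. So H_2 ≅ 0.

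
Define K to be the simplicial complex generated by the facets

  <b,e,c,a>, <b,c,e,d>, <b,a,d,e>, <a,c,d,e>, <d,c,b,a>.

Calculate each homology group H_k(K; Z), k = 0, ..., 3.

Take the total order a < b < c < d < e on the vertex set. Then K (dimension 3) consists of the simplices:

  0-simplices (5): a, b, c, d, e
  1-simplices (10): ab, ac, ad, ae, bc, bd, be, cd, ce, de
  2-simplices (10): abc, abd, abe, acd, ace, ade, bcd, bce, bde, cde
  3-simplices (5): abcd, abce, abde, acde, bcde

giving chain groups C_0 ≅ Z^5, C_1 ≅ Z^10, C_2 ≅ Z^10, C_3 ≅ Z^5.

Boundary ∂_1: C_1 → C_0 sends each edge [p,q] (with p < q) to q − p. For instance
  ∂ad = d − a.
This gives a 5×10 integer matrix of rank 4; reducing to Smith normal form yields diagonal entries (1,1,1,1).

∂_2: C_2 → C_1 sends each 2-simplex [p,q,r] to [q,r] − [p,r] + [p,q]. For instance
  ∂acd = cd − ad + ac,
  ∂cde = de − ce + cd.
As a 10×10 matrix over Z this has rank 6, with invariant factors (1,1,1,1,1,1).

Boundary ∂_3: C_3 → C_2 sends each 3-simplex σ to the alternating sum Σ_i (−1)^i (σ with its i-th vertex removed). For instance
  ∂bcde = cde − bde + bce − bcd,
  ∂abde = bde − ade + abe − abd.
This gives a 10×5 integer matrix of rank 4; reducing to Smith normal form yields diagonal entries (1,1,1,1).

Reading off H_k = ker ∂_k / im ∂_{k+1}:

  H_0: rank C_0 − rank ∂_1 = 5 − 4 = 1, and the invariant factors of ∂_1 are all 1, so H_0 ≅ Z.
  H_1: rank ker ∂_1 − rank ∂_2 = (10 − 4) − 6 = 0, and the invariant factors of ∂_2 are all 1, so H_1 ≅ 0.
  H_2: rank ker ∂_2 − rank ∂_3 = (10 − 6) − 4 = 0, and the invariant factors of ∂_3 are all 1, so H_2 ≅ 0.
  H_3: rank ker ∂_3 − rank ∂_4 = (5 − 4) − 0 = 1, and there is no ∂_4, so H_3 ≅ Z.

(K is a triangulation of the 3-sphere S^3.)

H_0 = Z,  H_1 = 0,  H_2 = 0,  H_3 = Z.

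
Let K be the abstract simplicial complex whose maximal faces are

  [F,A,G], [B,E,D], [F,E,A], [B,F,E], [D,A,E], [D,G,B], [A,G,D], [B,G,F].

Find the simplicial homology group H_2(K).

H_2 = Z.

We work with the vertex ordering A < B < D < E < F < G. The simplices of K, each written with vertices in increasing order, are:

  0-simplices (6): A, B, D, E, F, G
  1-simplices (12): AD, AE, AF, AG, BD, BE, BF, BG, DE, DG, EF, FG
  2-simplices (8): ADE, ADG, AEF, AFG, BDE, BDG, BEF, BFG

Hence C_0 ≅ Z^6, C_1 ≅ Z^12, C_2 ≅ Z^8.

The boundary map ∂_1: C_1 → C_0 sends each edge [p,q] (with p < q) to q − p. For instance
  ∂DE = E − D.
The 6×12 boundary matrix has rank 5 and Smith normal form diag(1,1,1,1,1).

∂_2: C_2 → C_1 maps a triangle to the signed sum of its edges. For instance
  ∂BDE = DE − BE + BD,
  ∂BDG = DG − BG + BD.
As a 12×8 matrix over Z this has rank 7, with invariant factors (1,1,1,1,1,1,1).

Now H_k = ker ∂_k / im ∂_{k+1}, so:

  H_2: rank ker ∂_2 − rank ∂_3 = (8 − 7) − 0 = 1, and there is no ∂_3, so H_2 = Z.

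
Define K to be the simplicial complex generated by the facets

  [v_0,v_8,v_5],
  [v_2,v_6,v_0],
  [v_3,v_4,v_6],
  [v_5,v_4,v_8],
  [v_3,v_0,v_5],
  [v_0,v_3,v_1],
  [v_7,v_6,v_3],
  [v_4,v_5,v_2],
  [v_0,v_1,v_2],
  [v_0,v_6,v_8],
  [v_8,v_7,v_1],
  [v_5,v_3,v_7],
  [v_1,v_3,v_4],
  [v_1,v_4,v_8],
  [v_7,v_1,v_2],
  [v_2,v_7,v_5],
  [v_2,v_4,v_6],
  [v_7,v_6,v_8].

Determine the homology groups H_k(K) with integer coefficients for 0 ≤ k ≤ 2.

Fix the vertex order v_0 < v_1 < v_2 < v_3 < v_4 < v_5 < v_6 < v_7 < v_8 and write every simplex with vertices in increasing order. Then dim K = 2 and the simplices of K are:

  0-simplices (9): [v_0], [v_1], [v_2], [v_3], [v_4], [v_5], [v_6], [v_7], [v_8]
  1-simplices (27): (27 of them)
  2-simplices (18): (18 of them)

so the chain groups are C_0 ≅ Z^9, C_1 ≅ Z^27, C_2 ≅ Z^18.

Boundary ∂_1: C_1 → C_0 maps an edge to its endpoints' difference, ∂[p,q] = q − p.
The 9×27 boundary matrix has rank 8 and Smith normal form diag(1,1,1,1,1,1,1,1).

The boundary map ∂_2: C_2 → C_1 maps a triangle to the signed sum of its edges. For instance
  ∂[v_6,v_7,v_8] = [v_7,v_8] − [v_6,v_8] + [v_6,v_7],
  ∂[v_2,v_4,v_6] = [v_4,v_6] − [v_2,v_6] + [v_2,v_4].
This gives a 27×18 integer matrix of rank 17; reducing to Smith normal form yields diagonal entries (1,1,1,1,1,1,1,1,1,1,1,1,1,1,1,1,1).

Now H_k = ker ∂_k / im ∂_{k+1}, so:

  H_0: rank C_0 − rank ∂_1 = 9 − 8 = 1, and the invariant factors of ∂_1 are all 1, so H_0 ≅ Z.
  H_1: rank ker ∂_1 − rank ∂_2 = (27 − 8) − 17 = 2, and the invariant factors of ∂_2 are all 1, so H_1 ≅ Z^2.
  H_2: rank ker ∂_2 − rank ∂_3 = (18 − 17) − 0 = 1, and there is no ∂_3, so H_2 ≅ Z.

As a check, the Euler characteristic is 9 − 27 + 18 = 0, which agrees with 1 − 2 + 1 = 0.

H_0 = Z,  H_1 = Z^2,  H_2 = Z.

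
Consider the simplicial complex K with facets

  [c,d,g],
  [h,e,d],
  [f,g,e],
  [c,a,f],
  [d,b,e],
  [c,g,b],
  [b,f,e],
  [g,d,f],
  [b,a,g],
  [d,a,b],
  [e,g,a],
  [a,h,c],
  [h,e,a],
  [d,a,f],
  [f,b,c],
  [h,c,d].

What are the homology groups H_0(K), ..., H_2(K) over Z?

H_0 ≅ Z,  H_1 ≅ Z^2,  H_2 ≅ Z.

Take the total order a < b < c < d < e < f < g < h on the vertex set. Then K (dimension 2) consists of the simplices:

  0-simplices (8): a, b, c, d, e, f, g, h
  1-simplices (24): ab, ac, ad, ae, af, ag, ah, bc, bd, be, bf, bg, cd, cf, cg, ch, de, df, dg, dh, ef, eg, eh, fg
  2-simplices (16): abd, abg, acf, ach, adf, aeg, aeh, bcf, bcg, bde, bef, cdg, cdh, deh, dfg, efg

giving chain groups C_0 ≅ Z^8, C_1 ≅ Z^24, C_2 ≅ Z^16.

The boundary map ∂_1: C_1 → C_0 sends each edge [p,q] (with p < q) to q − p.
As a 8×24 matrix over Z this has rank 7, with invariant factors (1,1,1,1,1,1,1).

∂_2: C_2 → C_1 maps a triangle to the signed sum of its edges. For instance
  ∂bef = ef − bf + be,
  ∂adf = df − af + ad.
The resulting 24×16 matrix has rank 15, and its Smith normal form has invariant factors (1,1,1,1,1,1,1,1,1,1,1,1,1,1,1).

From H_k ≅ ker(∂_k) / im(∂_{k+1}) we obtain:

  H_0: rank C_0 − rank ∂_1 = 8 − 7 = 1, and the invariant factors of ∂_1 are all 1, so H_0 ≅ Z.
  H_1: rank ker ∂_1 − rank ∂_2 = (24 − 7) − 15 = 2, and the invariant factors of ∂_2 are all 1, so H_1 ≅ Z^2.
  H_2: rank ker ∂_2 − rank ∂_3 = (16 − 15) − 0 = 1, and there is no ∂_3, so H_2 ≅ Z.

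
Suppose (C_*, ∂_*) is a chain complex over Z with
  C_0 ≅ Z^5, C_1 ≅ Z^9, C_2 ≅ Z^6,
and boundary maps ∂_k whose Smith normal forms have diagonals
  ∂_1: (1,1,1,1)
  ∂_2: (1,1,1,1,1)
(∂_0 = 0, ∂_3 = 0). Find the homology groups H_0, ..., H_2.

H_0: b_0 = 5 − 0 − 4 = 1; torsion from ∂_1 factors > 1: none. So H_0 = Z.
H_1: b_1 = 9 − 4 − 5 = 0; torsion from ∂_2 factors > 1: none. So H_1 = 0.
H_2: b_2 = 6 − 5 − 0 = 1; torsion from ∂_3 factors > 1: none. So H_2 = Z.

H_0 = Z,  H_1 = 0,  H_2 = Z.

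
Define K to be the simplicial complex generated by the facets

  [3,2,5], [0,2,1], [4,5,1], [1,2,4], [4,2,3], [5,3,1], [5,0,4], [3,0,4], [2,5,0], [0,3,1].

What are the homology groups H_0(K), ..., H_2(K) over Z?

H_0 = Z,  H_1 = Z_2,  H_2 = 0.

Fix the vertex order 0 < 1 < 2 < 3 < 4 < 5 and write every simplex with vertices in increasing order. Then dim K = 2 and the simplices of K are:

  0-simplices (6): [0], [1], [2], [3], [4], [5]
  1-simplices (15): [0,1], [0,2], [0,3], [0,4], [0,5], [1,2], [1,3], [1,4], [1,5], [2,3], [2,4], [2,5], [3,4], [3,5], [4,5]
  2-simplices (10): [0,1,2], [0,1,3], [0,2,5], [0,3,4], [0,4,5], [1,2,4], [1,3,5], [1,4,5], [2,3,4], [2,3,5]

giving chain groups C_0 ≅ Z^6, C_1 ≅ Z^15, C_2 ≅ Z^10.

The boundary map ∂_1: C_1 → C_0 maps an edge to its endpoints' difference, ∂[p,q] = q − p. For instance
  ∂[1,3] = [3] − [1].
As a 6×15 matrix over Z this has rank 5, with invariant factors (1,1,1,1,1).

∂_2: C_2 → C_1 maps a triangle to the signed sum of its edges. For instance
  ∂[0,4,5] = [4,5] − [0,5] + [0,4],
  ∂[0,1,3] = [1,3] − [0,3] + [0,1].
As a 15×10 matrix over Z this has rank 10, with invariant factors (1,1,1,1,1,1,1,1,1,2).

Now H_k = ker ∂_k / im ∂_{k+1}, so:

  H_0: rank C_0 − rank ∂_1 = 6 − 5 = 1, and the invariant factors of ∂_1 are all 1, so H_0 = Z.
  H_1: rank ker ∂_1 − rank ∂_2 = (15 − 5) − 10 = 0, and ∂_2 has invariant factor 2 > 1, so H_1 = Z_2.
  H_2: rank ker ∂_2 − rank ∂_3 = (10 − 10) − 0 = 0, and there is no ∂_3, so H_2 = 0.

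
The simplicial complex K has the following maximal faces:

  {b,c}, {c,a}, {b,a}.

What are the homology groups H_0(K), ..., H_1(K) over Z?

Take the total order a < b < c on the vertex set. Then K (dimension 1) consists of the simplices:

  0-simplices (3): a, b, c
  1-simplices (3): ab, ac, bc

Hence C_0 ≅ Z^3, C_1 ≅ Z^3.

The boundary map ∂_1: C_1 → C_0 sends each edge [p,q] (with p < q) to q − p. For instance
  ∂ab = b − a.
The resulting 3×3 matrix has rank 2, and its Smith normal form has invariant factors (1,1).

Computing H_k = (kernel of ∂_k) / (image of ∂_{k+1}):

  H_0: rank C_0 − rank ∂_1 = 3 − 2 = 1, and the invariant factors of ∂_1 are all 1, so H_0 ≅ Z.
  H_1: rank ker ∂_1 − rank ∂_2 = (3 − 2) − 0 = 1, and there is no ∂_2, so H_1 ≅ Z.

As a check, the Euler characteristic is 3 − 3 = 0, which agrees with 1 − 1 = 0.

H_0 ≅ Z,  H_1 ≅ Z.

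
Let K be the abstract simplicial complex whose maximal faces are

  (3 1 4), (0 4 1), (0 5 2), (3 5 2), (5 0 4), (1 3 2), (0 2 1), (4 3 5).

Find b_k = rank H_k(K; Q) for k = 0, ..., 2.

b_0 = 1, b_1 = 0, b_2 = 1.

Order the vertices as 0 < 1 < 2 < 3 < 4 < 5. Listing each simplex with vertices in this order, K has dimension 2 with simplices:

  0-simplices (6): [0], [1], [2], [3], [4], [5]
  1-simplices (12): [0,1], [0,2], [0,4], [0,5], [1,2], [1,3], [1,4], [2,3], [2,5], [3,4], [3,5], [4,5]
  2-simplices (8): [0,1,2], [0,1,4], [0,2,5], [0,4,5], [1,2,3], [1,3,4], [2,3,5], [3,4,5]

Hence C_0 ≅ Z^6, C_1 ≅ Z^12, C_2 ≅ Z^8.

∂_1: C_1 → C_0 is given by ∂[p,q] = [q] − [p]. For instance
  ∂[0,1] = [1] − [0].
As a 6×12 matrix over Z this has rank 5, with invariant factors (1,1,1,1,1).

∂_2: C_2 → C_1 sends each 2-simplex [p,q,r] to [q,r] − [p,r] + [p,q]. For instance
  ∂[1,2,3] = [2,3] − [1,3] + [1,2],
  ∂[3,4,5] = [4,5] − [3,5] + [3,4].
The resulting 12×8 matrix has rank 7, and its Smith normal form has invariant factors (1,1,1,1,1,1,1).

Computing H_k = (kernel of ∂_k) / (image of ∂_{k+1}):

  H_0: rank C_0 − rank ∂_1 = 6 − 5 = 1, and the invariant factors of ∂_1 are all 1, so H_0 = Z.
  H_1: rank ker ∂_1 − rank ∂_2 = (12 − 5) − 7 = 0, and the invariant factors of ∂_2 are all 1, so H_1 = 0.
  H_2: rank ker ∂_2 − rank ∂_3 = (8 − 7) − 0 = 1, and there is no ∂_3, so H_2 = Z.

Hence the Betti numbers are b_0 = 1, b_1 = 0, b_2 = 1.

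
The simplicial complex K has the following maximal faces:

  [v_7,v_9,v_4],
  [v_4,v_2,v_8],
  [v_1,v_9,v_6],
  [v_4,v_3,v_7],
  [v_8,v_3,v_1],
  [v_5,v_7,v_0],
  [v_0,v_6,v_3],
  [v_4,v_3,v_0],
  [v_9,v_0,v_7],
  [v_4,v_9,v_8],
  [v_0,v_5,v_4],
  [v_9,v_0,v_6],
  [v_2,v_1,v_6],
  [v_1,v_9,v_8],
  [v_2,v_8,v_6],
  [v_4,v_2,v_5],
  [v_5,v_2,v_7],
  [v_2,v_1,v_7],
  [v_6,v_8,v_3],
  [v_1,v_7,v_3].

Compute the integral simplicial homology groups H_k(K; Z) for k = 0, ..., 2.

Order the vertices as v_0 < v_1 < v_2 < v_3 < v_4 < v_5 < v_6 < v_7 < v_8 < v_9. Listing each simplex with vertices in this order, K has dimension 2 with simplices:

  0-simplices (10): [v_0], [v_1], [v_2], [v_3], [v_4], [v_5], [v_6], [v_7], [v_8], [v_9]
  1-simplices (30): (30 of them)
  2-simplices (20): (20 of them)

giving chain groups C_0 ≅ Z^10, C_1 ≅ Z^30, C_2 ≅ Z^20.

Boundary ∂_1: C_1 → C_0 sends each edge [p,q] (with p < q) to q − p.
This gives a 10×30 integer matrix of rank 9; reducing to Smith normal form yields diagonal entries (1,1,1,1,1,1,1,1,1).

∂_2: C_2 → C_1 acts by ∂[p,q,r] = [q,r] − [p,r] + [p,q]. For instance
  ∂[v_2,v_4,v_8] = [v_4,v_8] − [v_2,v_8] + [v_2,v_4],
  ∂[v_0,v_3,v_6] = [v_3,v_6] − [v_0,v_6] + [v_0,v_3].
The resulting 30×20 matrix has rank 20, and its Smith normal form has invariant factors (1,1,1,1,1,1,1,1,1,1,1,1,1,1,1,1,1,1,1,2).

From H_k ≅ ker(∂_k) / im(∂_{k+1}) we obtain:

  H_0: rank C_0 − rank ∂_1 = 10 − 9 = 1, and the invariant factors of ∂_1 are all 1, so H_0 ≅ Z.
  H_1: rank ker ∂_1 − rank ∂_2 = (30 − 9) − 20 = 1, and ∂_2 has invariant factor 2 > 1, so H_1 ≅ Z ⊕ Z/2Z.
  H_2: rank ker ∂_2 − rank ∂_3 = (20 − 20) − 0 = 0, and there is no ∂_3, so H_2 ≅ 0.

H_0 = Z,  H_1 = Z ⊕ Z/2Z,  H_2 = 0.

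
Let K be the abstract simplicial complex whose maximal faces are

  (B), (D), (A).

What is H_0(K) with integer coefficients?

H_0 = Z^3.

We work with the vertex ordering A < B < D. The simplices of K, each written with vertices in increasing order, are:

  0-simplices (3): A, B, D

so the chain groups are C_0 ≅ Z^3.

From H_k ≅ ker(∂_k) / im(∂_{k+1}) we obtain:

  H_0: rank C_0 − rank ∂_1 = 3 − 0 = 3, and there is no ∂_1, so H_0 ≅ Z^3.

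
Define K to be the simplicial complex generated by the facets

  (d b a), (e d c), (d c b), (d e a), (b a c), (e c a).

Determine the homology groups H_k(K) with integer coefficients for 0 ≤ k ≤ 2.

H_0 ≅ Z,  H_1 = 0,  H_2 ≅ Z.

Take the total order a < b < c < d < e on the vertex set. Then K (dimension 2) consists of the simplices:

  0-simplices (5): a, b, c, d, e
  1-simplices (9): ab, ac, ad, ae, bc, bd, cd, ce, de
  2-simplices (6): abc, abd, ace, ade, bcd, cde

so the chain groups are C_0 ≅ Z^5, C_1 ≅ Z^9, C_2 ≅ Z^6.

∂_1: C_1 → C_0 is given by ∂[p,q] = [q] − [p]. For instance
  ∂de = e − d.
The resulting 5×9 matrix has rank 4, and its Smith normal form has invariant factors (1,1,1,1).

∂_2: C_2 → C_1 acts by ∂[p,q,r] = [q,r] − [p,r] + [p,q]. For instance
  ∂cde = de − ce + cd,
  ∂abc = bc − ac + ab.
As a 9×6 matrix over Z this has rank 5, with invariant factors (1,1,1,1,1).

Reading off H_k = ker ∂_k / im ∂_{k+1}:

  H_0: rank C_0 − rank ∂_1 = 5 − 4 = 1, and the invariant factors of ∂_1 are all 1, so H_0 ≅ Z.
  H_1: rank ker ∂_1 − rank ∂_2 = (9 − 4) − 5 = 0, and the invariant factors of ∂_2 are all 1, so H_1 ≅ 0.
  H_2: rank ker ∂_2 − rank ∂_3 = (6 − 5) − 0 = 1, and there is no ∂_3, so H_2 ≅ Z.

(K is a triangulation of the 2-sphere S^2.)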